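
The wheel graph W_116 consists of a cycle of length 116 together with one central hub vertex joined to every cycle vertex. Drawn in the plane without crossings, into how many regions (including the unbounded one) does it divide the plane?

W_116 has V = 116 + 1 = 117 vertices and E = 2·116 = 232 edges.
By Euler's formula F = 2 − V + E = 2 − 117 + 232 = 117.

117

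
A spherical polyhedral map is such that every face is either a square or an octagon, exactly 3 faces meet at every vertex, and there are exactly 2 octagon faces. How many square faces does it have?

8

Let x be the number of squares; then F = 2 + x.
Edge–face incidences: 2E = 8·2 + 4·x = 16 + 4x.
Every vertex has degree 3, so 3V = 2E.
Euler: V − E + F = 2 ⇒ (2E)/3 − E + (2 + x) = 2.
Multiply by 6: 2·(2E) − 3·(2E) + 6·(2 + x) = 12, i.e. 12 + 6x − (16 + 4x) = 12.
Collecting terms: 2x − 4 = 12, so 2x = 16, so x = 8.
Then 2E = 16 + 4·8 = 48, so E = 24, V = 2E/3 = 16, F = 2 + 8 = 10.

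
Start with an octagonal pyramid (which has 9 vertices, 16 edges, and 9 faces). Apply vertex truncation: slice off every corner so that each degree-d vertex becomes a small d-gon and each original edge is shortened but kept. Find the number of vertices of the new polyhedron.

32

Truncation replaces each original edge-end by a new vertex, so V′ = 2E = 32.
Each original edge survives, and each old vertex of degree d contributes d new edges; summing degrees gives Σd = 2E, so E′ = E + 2E = 3E = 48.
Each original face survives and each original vertex becomes one new face: F′ = F + V = 18.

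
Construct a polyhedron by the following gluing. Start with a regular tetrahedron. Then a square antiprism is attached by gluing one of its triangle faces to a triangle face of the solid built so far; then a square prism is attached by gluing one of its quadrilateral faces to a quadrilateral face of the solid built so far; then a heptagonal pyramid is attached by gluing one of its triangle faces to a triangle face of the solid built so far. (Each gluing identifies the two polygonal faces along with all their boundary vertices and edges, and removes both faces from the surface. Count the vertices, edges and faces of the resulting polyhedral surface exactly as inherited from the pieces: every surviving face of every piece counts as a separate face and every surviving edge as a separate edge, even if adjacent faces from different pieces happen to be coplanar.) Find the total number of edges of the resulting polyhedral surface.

38

A regular tetrahedron: V=4, E=6, F=4.
Attach a square antiprism (V=8, E=16, F=10) along a 3-gon: merge 3 vertices and 3 edges, delete both glued faces → V=9, E=19, F=12.
Attach a square prism (V=8, E=12, F=6) along a 4-gon: merge 4 vertices and 4 edges, delete both glued faces → V=13, E=27, F=16.
Attach a heptagonal pyramid (V=8, E=14, F=8) along a 3-gon: merge 3 vertices and 3 edges, delete both glued faces → V=18, E=38, F=22.
Check: V − E + F = 18 − 38 + 22 = 2.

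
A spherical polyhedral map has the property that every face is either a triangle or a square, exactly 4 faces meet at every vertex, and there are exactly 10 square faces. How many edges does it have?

32

Let x be the number of triangles; then F = 10 + x.
Edge–face incidences: 2E = 4·10 + 3·x = 40 + 3x.
Every vertex has degree 4, so 4V = 2E.
Euler: V − E + F = 2 ⇒ (2E)/4 − E + (10 + x) = 2.
Multiply by 8: 2·(2E) − 4·(2E) + 8·(10 + x) = 16, i.e. 80 + 8x − 2·(40 + 3x) = 16.
Collecting terms: 2x = 16, so x = 8.
Then 2E = 40 + 3·8 = 64, so E = 32, V = 2E/4 = 16, F = 10 + 8 = 18.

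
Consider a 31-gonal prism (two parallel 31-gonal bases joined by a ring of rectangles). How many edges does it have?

A prism on an n-gon has two n-gon bases and n rectangular sides: V = 2·31 = 62, E = 3·31 = 93, F = 31 + 2 = 33.
Check: V − E + F = 62 − 93 + 33 = 2.

93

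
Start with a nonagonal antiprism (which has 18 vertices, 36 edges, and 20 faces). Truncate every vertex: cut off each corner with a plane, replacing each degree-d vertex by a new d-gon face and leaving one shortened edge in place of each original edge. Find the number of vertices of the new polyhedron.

72

Truncation replaces each original edge-end by a new vertex, so V′ = 2E = 72.
Each original edge survives, and each old vertex of degree d contributes d new edges; summing degrees gives Σd = 2E, so E′ = E + 2E = 3E = 108.
Each original face survives and each original vertex becomes one new face: F′ = F + V = 38.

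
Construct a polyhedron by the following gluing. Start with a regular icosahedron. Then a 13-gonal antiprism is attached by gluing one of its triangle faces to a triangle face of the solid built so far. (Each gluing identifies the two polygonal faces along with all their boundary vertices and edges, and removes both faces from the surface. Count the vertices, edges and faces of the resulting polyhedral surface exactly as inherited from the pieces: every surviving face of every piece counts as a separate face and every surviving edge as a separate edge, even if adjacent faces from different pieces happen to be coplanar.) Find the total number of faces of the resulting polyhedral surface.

A regular icosahedron: V=12, E=30, F=20.
Attach a 13-gonal antiprism (V=26, E=52, F=28) along a 3-gon: merge 3 vertices and 3 edges, delete both glued faces → V=35, E=79, F=46.
Check: V − E + F = 35 − 79 + 46 = 2.

46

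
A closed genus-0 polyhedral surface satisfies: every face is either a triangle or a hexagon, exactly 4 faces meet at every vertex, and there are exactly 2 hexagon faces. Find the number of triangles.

Let x be the number of triangles; then F = 2 + x.
Edge–face incidences: 2E = 6·2 + 3·x = 12 + 3x.
Every vertex has degree 4, so 4V = 2E.
Euler: V − E + F = 2 ⇒ (2E)/4 − E + (2 + x) = 2.
Multiply by 8: 2·(2E) − 4·(2E) + 8·(2 + x) = 16, i.e. 16 + 8x − 2·(12 + 3x) = 16.
Collecting terms: 2x − 8 = 16, so 2x = 24, so x = 12.
Then 2E = 12 + 3·12 = 48, so E = 24, V = 2E/4 = 12, F = 2 + 12 = 14.

12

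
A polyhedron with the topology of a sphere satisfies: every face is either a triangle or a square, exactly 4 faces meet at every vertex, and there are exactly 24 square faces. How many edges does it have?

60

Let x be the number of triangles; then F = 24 + x.
Edge–face incidences: 2E = 4·24 + 3·x = 96 + 3x.
Every vertex has degree 4, so 4V = 2E.
Euler: V − E + F = 2 ⇒ (2E)/4 − E + (24 + x) = 2.
Multiply by 8: 2·(2E) − 4·(2E) + 8·(24 + x) = 16, i.e. 192 + 8x − 2·(96 + 3x) = 16.
Collecting terms: 2x = 16, so x = 8.
Then 2E = 96 + 3·8 = 120, so E = 60, V = 2E/4 = 30, F = 24 + 8 = 32.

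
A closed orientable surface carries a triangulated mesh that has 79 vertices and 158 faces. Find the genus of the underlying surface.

1

Every face is a triangle, so 2E = 3·158 = 474, giving E = 237.
χ = V − E + F = 79 − 237 + 158 = 0.
For a closed orientable surface χ = 2 − 2g, so g = (2 − (0))/2 = 1.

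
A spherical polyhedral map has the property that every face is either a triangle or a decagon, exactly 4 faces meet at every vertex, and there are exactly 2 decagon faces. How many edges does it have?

Let x be the number of triangles; then F = 2 + x.
Edge–face incidences: 2E = 10·2 + 3·x = 20 + 3x.
Every vertex has degree 4, so 4V = 2E.
Euler: V − E + F = 2 ⇒ (2E)/4 − E + (2 + x) = 2.
Multiply by 8: 2·(2E) − 4·(2E) + 8·(2 + x) = 16, i.e. 16 + 8x − 2·(20 + 3x) = 16.
Collecting terms: 2x − 24 = 16, so 2x = 40, so x = 20.
Then 2E = 20 + 3·20 = 80, so E = 40, V = 2E/4 = 20, F = 2 + 20 = 22.

40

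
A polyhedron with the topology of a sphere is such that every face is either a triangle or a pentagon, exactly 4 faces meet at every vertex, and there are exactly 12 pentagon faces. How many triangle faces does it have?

Let x be the number of triangles; then F = 12 + x.
Edge–face incidences: 2E = 5·12 + 3·x = 60 + 3x.
Every vertex has degree 4, so 4V = 2E.
Euler: V − E + F = 2 ⇒ (2E)/4 − E + (12 + x) = 2.
Multiply by 8: 2·(2E) − 4·(2E) + 8·(12 + x) = 16, i.e. 96 + 8x − 2·(60 + 3x) = 16.
Collecting terms: 2x − 24 = 16, so 2x = 40, so x = 20.
Then 2E = 60 + 3·20 = 120, so E = 60, V = 2E/4 = 30, F = 12 + 20 = 32.

20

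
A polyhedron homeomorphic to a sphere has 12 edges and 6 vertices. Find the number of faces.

Here V − E + F = 2.
F = 2 − V + E = 2 − 6 + 12 = 8.

8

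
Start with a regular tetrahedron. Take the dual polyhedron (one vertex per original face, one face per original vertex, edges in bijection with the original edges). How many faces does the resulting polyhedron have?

The base solid has V = 4, E = 6, F = 4.
The dual swaps V and F and preserves E: V′ = F = 4, E′ = E = 6, F′ = V = 4.

4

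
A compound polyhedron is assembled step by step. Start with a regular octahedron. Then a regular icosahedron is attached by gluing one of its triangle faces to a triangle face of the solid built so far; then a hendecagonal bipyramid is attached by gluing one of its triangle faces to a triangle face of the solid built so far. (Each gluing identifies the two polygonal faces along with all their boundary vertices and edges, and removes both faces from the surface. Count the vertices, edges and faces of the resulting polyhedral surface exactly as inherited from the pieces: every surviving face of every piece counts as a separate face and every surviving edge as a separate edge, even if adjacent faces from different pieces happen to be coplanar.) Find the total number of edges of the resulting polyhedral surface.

A regular octahedron: V=6, E=12, F=8.
Attach a regular icosahedron (V=12, E=30, F=20) along a 3-gon: merge 3 vertices and 3 edges, delete both glued faces → V=15, E=39, F=26.
Attach a hendecagonal bipyramid (V=13, E=33, F=22) along a 3-gon: merge 3 vertices and 3 edges, delete both glued faces → V=25, E=69, F=46.
Check: V − E + F = 25 − 69 + 46 = 2.

69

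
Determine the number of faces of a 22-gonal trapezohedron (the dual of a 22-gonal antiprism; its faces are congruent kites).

44

The n-trapezohedron (dual of the n-antiprism) has V = 2·22 + 2 = 46, E = 4·22 = 88, F = 2·22 = 44.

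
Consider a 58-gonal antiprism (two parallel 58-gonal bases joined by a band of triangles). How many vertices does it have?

116

An antiprism on an n-gon has two n-gon caps and 2n triangles: V = 2·58 = 116, E = 4·58 = 232, F = 2·58 + 2 = 118.
Check: V − E + F = 116 − 232 + 118 = 2.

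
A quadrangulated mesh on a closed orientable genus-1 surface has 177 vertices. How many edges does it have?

354

χ = 2 − 2·1 = 0, and every face is a square so 4F = 2E.
V − E + F = 0 with E = 4F/2 gives 177 − (4/2 − 1)·F = 0, so F = 177 and E = 354.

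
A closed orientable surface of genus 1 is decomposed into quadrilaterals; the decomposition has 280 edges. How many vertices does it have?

χ = 2 − 2·1 = 0, and every face is a square so 4F = 2E.
F = 2E/4 = 140. Then V = 0 + E − F = 0 + 280 − 140 = 140.

140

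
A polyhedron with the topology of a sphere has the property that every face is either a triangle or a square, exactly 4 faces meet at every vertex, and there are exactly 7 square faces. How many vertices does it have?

Let x be the number of triangles; then F = 7 + x.
Edge–face incidences: 2E = 4·7 + 3·x = 28 + 3x.
Every vertex has degree 4, so 4V = 2E.
Euler: V − E + F = 2 ⇒ (2E)/4 − E + (7 + x) = 2.
Multiply by 8: 2·(2E) − 4·(2E) + 8·(7 + x) = 16, i.e. 56 + 8x − 2·(28 + 3x) = 16.
Collecting terms: 2x = 16, so x = 8.
Then 2E = 28 + 3·8 = 52, so E = 26, V = 2E/4 = 13, F = 7 + 8 = 15.

13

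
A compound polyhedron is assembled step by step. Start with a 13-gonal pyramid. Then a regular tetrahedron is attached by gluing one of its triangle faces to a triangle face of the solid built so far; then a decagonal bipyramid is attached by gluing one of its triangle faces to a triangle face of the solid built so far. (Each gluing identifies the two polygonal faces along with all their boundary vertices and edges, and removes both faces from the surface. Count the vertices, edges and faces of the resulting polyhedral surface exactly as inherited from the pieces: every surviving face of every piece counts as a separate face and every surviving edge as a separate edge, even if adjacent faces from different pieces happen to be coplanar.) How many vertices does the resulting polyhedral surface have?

A 13-gonal pyramid: V=14, E=26, F=14.
Attach a regular tetrahedron (V=4, E=6, F=4) along a 3-gon: merge 3 vertices and 3 edges, delete both glued faces → V=15, E=29, F=16.
Attach a decagonal bipyramid (V=12, E=30, F=20) along a 3-gon: merge 3 vertices and 3 edges, delete both glued faces → V=24, E=56, F=34.
Check: V − E + F = 24 − 56 + 34 = 2.

24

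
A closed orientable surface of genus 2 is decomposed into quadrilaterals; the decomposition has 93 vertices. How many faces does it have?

χ = 2 − 2·2 = -2, and every face is a square so 4F = 2E.
V − E + F = -2 with E = 4F/2 gives 93 − (4/2 − 1)·F = -2, so F = 95 and E = 190.

95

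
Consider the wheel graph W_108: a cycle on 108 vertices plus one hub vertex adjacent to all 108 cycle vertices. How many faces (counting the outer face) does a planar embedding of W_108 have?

W_108 has V = 108 + 1 = 109 vertices and E = 2·108 = 216 edges.
By Euler's formula F = 2 − V + E = 2 − 109 + 216 = 109.

109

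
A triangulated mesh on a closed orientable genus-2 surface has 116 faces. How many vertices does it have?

56

χ = 2 − 2·2 = -2, and every face is a triangle so 3F = 2E.
E = 3·116/2 = 174. Then V = -2 + E − F = -2 + 174 − 116 = 56.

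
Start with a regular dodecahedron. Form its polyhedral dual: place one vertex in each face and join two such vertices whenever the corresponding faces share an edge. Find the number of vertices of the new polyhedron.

The base solid has V = 20, E = 30, F = 12.
The dual swaps V and F and preserves E: V′ = F = 12, E′ = E = 30, F′ = V = 20.

12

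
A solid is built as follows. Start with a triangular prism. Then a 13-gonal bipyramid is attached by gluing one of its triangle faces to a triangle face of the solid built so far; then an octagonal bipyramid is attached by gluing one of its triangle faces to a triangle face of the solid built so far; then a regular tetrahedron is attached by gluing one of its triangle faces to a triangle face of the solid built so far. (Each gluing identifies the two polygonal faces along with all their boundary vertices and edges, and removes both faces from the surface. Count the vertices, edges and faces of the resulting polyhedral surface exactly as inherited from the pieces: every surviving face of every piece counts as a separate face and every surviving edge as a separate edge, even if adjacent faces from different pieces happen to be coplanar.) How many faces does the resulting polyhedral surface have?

45

A triangular prism: V=6, E=9, F=5.
Attach a 13-gonal bipyramid (V=15, E=39, F=26) along a 3-gon: merge 3 vertices and 3 edges, delete both glued faces → V=18, E=45, F=29.
Attach an octagonal bipyramid (V=10, E=24, F=16) along a 3-gon: merge 3 vertices and 3 edges, delete both glued faces → V=25, E=66, F=43.
Attach a regular tetrahedron (V=4, E=6, F=4) along a 3-gon: merge 3 vertices and 3 edges, delete both glued faces → V=26, E=69, F=45.
Check: V − E + F = 26 − 69 + 45 = 2.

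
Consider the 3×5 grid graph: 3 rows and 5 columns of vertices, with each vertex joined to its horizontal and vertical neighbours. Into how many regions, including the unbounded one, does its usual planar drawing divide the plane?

9

The grid has V = 3·5 = 15 vertices and E = 3·4 + 5·2 = 22 edges.
F = 2 − V + E = 2 − 15 + 22 = 9.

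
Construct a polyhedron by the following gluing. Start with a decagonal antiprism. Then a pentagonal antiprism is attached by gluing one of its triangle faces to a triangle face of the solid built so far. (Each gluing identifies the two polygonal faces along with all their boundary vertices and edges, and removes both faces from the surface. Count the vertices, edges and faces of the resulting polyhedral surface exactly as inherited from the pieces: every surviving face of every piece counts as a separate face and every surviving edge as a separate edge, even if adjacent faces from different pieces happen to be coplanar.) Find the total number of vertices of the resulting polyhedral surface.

27

A decagonal antiprism: V=20, E=40, F=22.
Attach a pentagonal antiprism (V=10, E=20, F=12) along a 3-gon: merge 3 vertices and 3 edges, delete both glued faces → V=27, E=57, F=32.
Check: V − E + F = 27 − 57 + 32 = 2.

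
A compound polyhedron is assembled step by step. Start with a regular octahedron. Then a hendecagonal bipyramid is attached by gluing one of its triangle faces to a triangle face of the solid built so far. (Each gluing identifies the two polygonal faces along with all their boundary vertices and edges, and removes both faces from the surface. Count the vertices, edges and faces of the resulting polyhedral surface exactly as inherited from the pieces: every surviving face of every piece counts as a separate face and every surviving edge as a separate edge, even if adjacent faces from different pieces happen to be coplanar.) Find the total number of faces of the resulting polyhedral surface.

A regular octahedron: V=6, E=12, F=8.
Attach a hendecagonal bipyramid (V=13, E=33, F=22) along a 3-gon: merge 3 vertices and 3 edges, delete both glued faces → V=16, E=42, F=28.
Check: V − E + F = 16 − 42 + 28 = 2.

28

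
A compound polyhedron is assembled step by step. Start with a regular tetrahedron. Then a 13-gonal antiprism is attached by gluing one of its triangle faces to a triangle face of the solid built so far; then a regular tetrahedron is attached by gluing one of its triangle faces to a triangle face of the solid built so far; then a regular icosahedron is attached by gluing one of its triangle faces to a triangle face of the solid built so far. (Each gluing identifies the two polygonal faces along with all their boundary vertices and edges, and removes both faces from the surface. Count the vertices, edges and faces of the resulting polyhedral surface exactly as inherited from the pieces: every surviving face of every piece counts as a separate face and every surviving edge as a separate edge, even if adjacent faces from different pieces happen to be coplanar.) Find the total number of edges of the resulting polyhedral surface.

A regular tetrahedron: V=4, E=6, F=4.
Attach a 13-gonal antiprism (V=26, E=52, F=28) along a 3-gon: merge 3 vertices and 3 edges, delete both glued faces → V=27, E=55, F=30.
Attach a regular tetrahedron (V=4, E=6, F=4) along a 3-gon: merge 3 vertices and 3 edges, delete both glued faces → V=28, E=58, F=32.
Attach a regular icosahedron (V=12, E=30, F=20) along a 3-gon: merge 3 vertices and 3 edges, delete both glued faces → V=37, E=85, F=50.
Check: V − E + F = 37 − 85 + 50 = 2.

85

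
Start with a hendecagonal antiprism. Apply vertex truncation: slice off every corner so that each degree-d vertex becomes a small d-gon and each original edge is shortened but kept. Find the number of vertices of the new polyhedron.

88

The base solid has V = 22, E = 44, F = 24.
Truncation replaces each original edge-end by a new vertex, so V′ = 2E = 88.
Each original edge survives, and each old vertex of degree d contributes d new edges; summing degrees gives Σd = 2E, so E′ = E + 2E = 3E = 132.
Each original face survives and each original vertex becomes one new face: F′ = F + V = 46.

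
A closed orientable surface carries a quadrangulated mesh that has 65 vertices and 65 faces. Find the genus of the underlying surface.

1

Every face is a square, so 2E = 4·65 = 260, giving E = 130.
χ = V − E + F = 65 − 130 + 65 = 0.
For a closed orientable surface χ = 2 − 2g, so g = (2 − (0))/2 = 1.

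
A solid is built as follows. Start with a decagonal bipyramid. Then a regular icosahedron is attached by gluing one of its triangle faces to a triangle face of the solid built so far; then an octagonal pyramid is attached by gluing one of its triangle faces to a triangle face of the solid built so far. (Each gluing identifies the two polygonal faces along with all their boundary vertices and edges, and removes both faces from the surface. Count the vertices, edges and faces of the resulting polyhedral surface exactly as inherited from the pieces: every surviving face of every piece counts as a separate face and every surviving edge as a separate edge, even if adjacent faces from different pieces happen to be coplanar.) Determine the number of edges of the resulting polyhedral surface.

A decagonal bipyramid: V=12, E=30, F=20.
Attach a regular icosahedron (V=12, E=30, F=20) along a 3-gon: merge 3 vertices and 3 edges, delete both glued faces → V=21, E=57, F=38.
Attach an octagonal pyramid (V=9, E=16, F=9) along a 3-gon: merge 3 vertices and 3 edges, delete both glued faces → V=27, E=70, F=45.
Check: V − E + F = 27 − 70 + 45 = 2.

70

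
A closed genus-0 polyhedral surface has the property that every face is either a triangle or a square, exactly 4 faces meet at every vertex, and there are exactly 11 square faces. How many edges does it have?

Let x be the number of triangles; then F = 11 + x.
Edge–face incidences: 2E = 4·11 + 3·x = 44 + 3x.
Every vertex has degree 4, so 4V = 2E.
Euler: V − E + F = 2 ⇒ (2E)/4 − E + (11 + x) = 2.
Multiply by 8: 2·(2E) − 4·(2E) + 8·(11 + x) = 16, i.e. 88 + 8x − 2·(44 + 3x) = 16.
Collecting terms: 2x = 16, so x = 8.
Then 2E = 44 + 3·8 = 68, so E = 34, V = 2E/4 = 17, F = 11 + 8 = 19.

34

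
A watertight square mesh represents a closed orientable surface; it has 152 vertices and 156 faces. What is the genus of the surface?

3

Every face is a square, so 2E = 4·156 = 624, giving E = 312.
χ = V − E + F = 152 − 312 + 156 = -4.
For a closed orientable surface χ = 2 − 2g, so g = (2 − (-4))/2 = 3.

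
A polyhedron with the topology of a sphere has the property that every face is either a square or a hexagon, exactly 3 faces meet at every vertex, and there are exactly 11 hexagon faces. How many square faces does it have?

Let x be the number of squares; then F = 11 + x.
Edge–face incidences: 2E = 6·11 + 4·x = 66 + 4x.
Every vertex has degree 3, so 3V = 2E.
Euler: V − E + F = 2 ⇒ (2E)/3 − E + (11 + x) = 2.
Multiply by 6: 2·(2E) − 3·(2E) + 6·(11 + x) = 12, i.e. 66 + 6x − (66 + 4x) = 12.
Collecting terms: 2x = 12, so x = 6.
Then 2E = 66 + 4·6 = 90, so E = 45, V = 2E/3 = 30, F = 11 + 6 = 17.

6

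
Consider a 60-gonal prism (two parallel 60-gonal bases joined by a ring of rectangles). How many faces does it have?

62

A prism on an n-gon has two n-gon bases and n rectangular sides: V = 2·60 = 120, E = 3·60 = 180, F = 60 + 2 = 62.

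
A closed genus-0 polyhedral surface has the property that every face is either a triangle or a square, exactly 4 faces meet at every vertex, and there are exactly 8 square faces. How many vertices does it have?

14

Let x be the number of triangles; then F = 8 + x.
Edge–face incidences: 2E = 4·8 + 3·x = 32 + 3x.
Every vertex has degree 4, so 4V = 2E.
Euler: V − E + F = 2 ⇒ (2E)/4 − E + (8 + x) = 2.
Multiply by 8: 2·(2E) − 4·(2E) + 8·(8 + x) = 16, i.e. 64 + 8x − 2·(32 + 3x) = 16.
Collecting terms: 2x = 16, so x = 8.
Then 2E = 32 + 3·8 = 56, so E = 28, V = 2E/4 = 14, F = 8 + 8 = 16.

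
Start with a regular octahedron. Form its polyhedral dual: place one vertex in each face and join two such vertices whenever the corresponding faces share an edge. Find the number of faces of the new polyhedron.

6

The base solid has V = 6, E = 12, F = 8.
The dual swaps V and F and preserves E: V′ = F = 8, E′ = E = 12, F′ = V = 6.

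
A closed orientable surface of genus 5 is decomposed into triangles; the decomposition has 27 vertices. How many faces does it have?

χ = 2 − 2·5 = -8, and every face is a triangle so 3F = 2E.
V − E + F = -8 with E = 3F/2 gives 27 − (3/2 − 1)·F = -8, so F = 70 and E = 105.

70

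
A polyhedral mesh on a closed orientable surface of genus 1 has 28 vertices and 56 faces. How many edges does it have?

For a closed orientable surface of genus 1, χ = 2 − 2·1 = 0.
E = V + F − (0) = 28 + 56 − (0) = 84.

84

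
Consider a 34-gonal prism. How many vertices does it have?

68

A prism on an n-gon has two n-gon bases and n rectangular sides: V = 2·34 = 68, E = 3·34 = 102, F = 34 + 2 = 36.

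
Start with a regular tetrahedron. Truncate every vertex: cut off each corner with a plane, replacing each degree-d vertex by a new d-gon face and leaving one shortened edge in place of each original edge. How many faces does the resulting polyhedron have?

The base solid has V = 4, E = 6, F = 4.
Truncation replaces each original edge-end by a new vertex, so V′ = 2E = 12.
Each original edge survives, and each old vertex of degree d contributes d new edges; summing degrees gives Σd = 2E, so E′ = E + 2E = 3E = 18.
Each original face survives and each original vertex becomes one new face: F′ = F + V = 8.

8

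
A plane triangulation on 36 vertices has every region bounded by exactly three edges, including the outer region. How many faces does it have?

68

In a plane triangulation 3F = 2E and V − E + F = 2, so F = 2V − 4 = 2·36 − 4 = 68.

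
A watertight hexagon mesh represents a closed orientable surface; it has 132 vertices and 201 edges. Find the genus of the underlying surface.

Every face is a hexagon and each edge borders two faces, so 6F = 2·201, giving F = 67.
χ = V − E + F = 132 − 201 + 67 = -2.
For a closed orientable surface χ = 2 − 2g, so g = (2 − (-2))/2 = 2.

2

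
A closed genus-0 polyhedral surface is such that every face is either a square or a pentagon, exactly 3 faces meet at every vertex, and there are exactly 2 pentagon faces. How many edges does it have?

15

Let x be the number of squares; then F = 2 + x.
Edge–face incidences: 2E = 5·2 + 4·x = 10 + 4x.
Every vertex has degree 3, so 3V = 2E.
Euler: V − E + F = 2 ⇒ (2E)/3 − E + (2 + x) = 2.
Multiply by 6: 2·(2E) − 3·(2E) + 6·(2 + x) = 12, i.e. 12 + 6x − (10 + 4x) = 12.
Collecting terms: 2x + 2 = 12, so 2x = 10, so x = 5.
Then 2E = 10 + 4·5 = 30, so E = 15, V = 2E/3 = 10, F = 2 + 5 = 7.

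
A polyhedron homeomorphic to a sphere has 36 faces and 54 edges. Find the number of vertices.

20

Here V − E + F = 2.
V = 2 + E − F = 2 + 54 − 36 = 20.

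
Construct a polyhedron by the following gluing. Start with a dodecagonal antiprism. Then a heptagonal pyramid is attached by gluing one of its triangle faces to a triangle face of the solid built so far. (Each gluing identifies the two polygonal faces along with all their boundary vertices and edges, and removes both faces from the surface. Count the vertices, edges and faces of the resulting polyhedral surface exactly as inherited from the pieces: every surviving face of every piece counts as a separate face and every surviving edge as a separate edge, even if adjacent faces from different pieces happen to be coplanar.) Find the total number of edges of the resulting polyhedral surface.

59

A dodecagonal antiprism: V=24, E=48, F=26.
Attach a heptagonal pyramid (V=8, E=14, F=8) along a 3-gon: merge 3 vertices and 3 edges, delete both glued faces → V=29, E=59, F=32.
Check: V − E + F = 29 − 59 + 32 = 2.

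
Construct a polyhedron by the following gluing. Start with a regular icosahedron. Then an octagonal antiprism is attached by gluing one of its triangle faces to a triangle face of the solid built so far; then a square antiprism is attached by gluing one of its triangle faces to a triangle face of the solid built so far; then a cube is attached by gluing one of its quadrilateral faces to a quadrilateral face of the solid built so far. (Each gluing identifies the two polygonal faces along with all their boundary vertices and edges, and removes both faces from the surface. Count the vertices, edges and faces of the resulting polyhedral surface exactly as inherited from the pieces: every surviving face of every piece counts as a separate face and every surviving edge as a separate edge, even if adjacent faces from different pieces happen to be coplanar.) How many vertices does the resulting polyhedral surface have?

A regular icosahedron: V=12, E=30, F=20.
Attach an octagonal antiprism (V=16, E=32, F=18) along a 3-gon: merge 3 vertices and 3 edges, delete both glued faces → V=25, E=59, F=36.
Attach a square antiprism (V=8, E=16, F=10) along a 3-gon: merge 3 vertices and 3 edges, delete both glued faces → V=30, E=72, F=44.
Attach a cube (V=8, E=12, F=6) along a 4-gon: merge 4 vertices and 4 edges, delete both glued faces → V=34, E=80, F=48.
Check: V − E + F = 34 − 80 + 48 = 2.

34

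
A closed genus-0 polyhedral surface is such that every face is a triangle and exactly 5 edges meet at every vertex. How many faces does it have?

20

Each face has 3 edges and each edge borders two faces, so 2E = 3F.
Each vertex has degree 5, so 5V = 2E and hence V = 3F/5.
Euler: V − E + F = 2 ⇒ (3F/5) − (3F/2) + F = 2.
Multiply by 10: (6 − 15 + 10)F = 20, i.e. 1F = 20.
So F = 20, E = 3·20/2 = 30, V = 3·20/5 = 12.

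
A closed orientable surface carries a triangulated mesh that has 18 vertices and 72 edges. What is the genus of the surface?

Every face is a triangle and each edge borders two faces, so 3F = 2·72, giving F = 48.
χ = V − E + F = 18 − 72 + 48 = -6.
For a closed orientable surface χ = 2 − 2g, so g = (2 − (-6))/2 = 4.

4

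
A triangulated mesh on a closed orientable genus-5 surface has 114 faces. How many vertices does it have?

49

χ = 2 − 2·5 = -8, and every face is a triangle so 3F = 2E.
E = 3·114/2 = 171. Then V = -8 + E − F = -8 + 171 − 114 = 49.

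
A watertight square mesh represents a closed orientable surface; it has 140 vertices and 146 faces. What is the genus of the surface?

4

Every face is a square, so 2E = 4·146 = 584, giving E = 292.
χ = V − E + F = 140 − 292 + 146 = -6.
For a closed orientable surface χ = 2 − 2g, so g = (2 − (-6))/2 = 4.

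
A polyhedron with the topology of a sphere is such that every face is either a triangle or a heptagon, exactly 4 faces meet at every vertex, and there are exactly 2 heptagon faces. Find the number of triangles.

14

Let x be the number of triangles; then F = 2 + x.
Edge–face incidences: 2E = 7·2 + 3·x = 14 + 3x.
Every vertex has degree 4, so 4V = 2E.
Euler: V − E + F = 2 ⇒ (2E)/4 − E + (2 + x) = 2.
Multiply by 8: 2·(2E) − 4·(2E) + 8·(2 + x) = 16, i.e. 16 + 8x − 2·(14 + 3x) = 16.
Collecting terms: 2x − 12 = 16, so 2x = 28, so x = 14.
Then 2E = 14 + 3·14 = 56, so E = 28, V = 2E/4 = 14, F = 2 + 14 = 16.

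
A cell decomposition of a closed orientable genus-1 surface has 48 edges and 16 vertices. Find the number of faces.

32

For a closed orientable surface of genus 1, χ = 2 − 2·1 = 0.
F = 0 − V + E = 0 − 16 + 48 = 32.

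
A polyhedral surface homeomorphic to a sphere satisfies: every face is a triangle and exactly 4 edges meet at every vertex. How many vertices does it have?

6

Each face has 3 edges and each edge borders two faces, so 2E = 3F.
Each vertex has degree 4, so 4V = 2E and hence V = 3F/4.
Euler: V − E + F = 2 ⇒ (3F/4) − (3F/2) + F = 2.
Multiply by 8: (6 − 12 + 8)F = 16, i.e. 2F = 16.
So F = 8, E = 3·8/2 = 12, V = 3·8/4 = 6.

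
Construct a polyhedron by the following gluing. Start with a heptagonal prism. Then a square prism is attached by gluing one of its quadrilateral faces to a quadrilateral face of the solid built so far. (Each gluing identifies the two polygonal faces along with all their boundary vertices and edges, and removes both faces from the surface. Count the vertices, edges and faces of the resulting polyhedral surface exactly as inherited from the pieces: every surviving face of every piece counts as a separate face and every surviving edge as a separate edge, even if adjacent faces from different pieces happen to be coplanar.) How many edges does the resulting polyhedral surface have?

A heptagonal prism: V=14, E=21, F=9.
Attach a square prism (V=8, E=12, F=6) along a 4-gon: merge 4 vertices and 4 edges, delete both glued faces → V=18, E=29, F=13.
Check: V − E + F = 18 − 29 + 13 = 2.

29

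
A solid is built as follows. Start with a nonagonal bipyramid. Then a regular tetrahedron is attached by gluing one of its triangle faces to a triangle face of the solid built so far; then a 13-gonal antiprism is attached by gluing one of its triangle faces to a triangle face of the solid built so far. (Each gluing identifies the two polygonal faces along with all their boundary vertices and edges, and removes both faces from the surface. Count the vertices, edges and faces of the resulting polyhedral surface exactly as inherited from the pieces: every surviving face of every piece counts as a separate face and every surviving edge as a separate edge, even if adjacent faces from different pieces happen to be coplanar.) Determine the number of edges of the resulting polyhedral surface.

A nonagonal bipyramid: V=11, E=27, F=18.
Attach a regular tetrahedron (V=4, E=6, F=4) along a 3-gon: merge 3 vertices and 3 edges, delete both glued faces → V=12, E=30, F=20.
Attach a 13-gonal antiprism (V=26, E=52, F=28) along a 3-gon: merge 3 vertices and 3 edges, delete both glued faces → V=35, E=79, F=46.
Check: V − E + F = 35 − 79 + 46 = 2.

79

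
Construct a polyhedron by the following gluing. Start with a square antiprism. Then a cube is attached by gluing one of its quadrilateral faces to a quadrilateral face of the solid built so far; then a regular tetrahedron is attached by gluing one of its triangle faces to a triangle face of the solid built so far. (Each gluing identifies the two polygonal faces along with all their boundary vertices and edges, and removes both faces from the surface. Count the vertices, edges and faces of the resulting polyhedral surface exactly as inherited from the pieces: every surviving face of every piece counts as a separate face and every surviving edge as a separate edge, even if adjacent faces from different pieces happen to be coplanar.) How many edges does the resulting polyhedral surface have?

27

A square antiprism: V=8, E=16, F=10.
Attach a cube (V=8, E=12, F=6) along a 4-gon: merge 4 vertices and 4 edges, delete both glued faces → V=12, E=24, F=14.
Attach a regular tetrahedron (V=4, E=6, F=4) along a 3-gon: merge 3 vertices and 3 edges, delete both glued faces → V=13, E=27, F=16.
Check: V − E + F = 13 − 27 + 16 = 2.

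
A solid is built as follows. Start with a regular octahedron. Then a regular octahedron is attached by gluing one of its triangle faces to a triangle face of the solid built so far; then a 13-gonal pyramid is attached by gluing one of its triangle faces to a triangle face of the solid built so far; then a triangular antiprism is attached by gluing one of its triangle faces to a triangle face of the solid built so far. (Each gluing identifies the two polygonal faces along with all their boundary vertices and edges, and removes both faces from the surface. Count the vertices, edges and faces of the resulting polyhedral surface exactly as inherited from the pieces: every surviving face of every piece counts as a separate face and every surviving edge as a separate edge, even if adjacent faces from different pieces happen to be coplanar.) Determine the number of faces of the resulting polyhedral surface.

32

A regular octahedron: V=6, E=12, F=8.
Attach a regular octahedron (V=6, E=12, F=8) along a 3-gon: merge 3 vertices and 3 edges, delete both glued faces → V=9, E=21, F=14.
Attach a 13-gonal pyramid (V=14, E=26, F=14) along a 3-gon: merge 3 vertices and 3 edges, delete both glued faces → V=20, E=44, F=26.
Attach a triangular antiprism (V=6, E=12, F=8) along a 3-gon: merge 3 vertices and 3 edges, delete both glued faces → V=23, E=53, F=32.
Check: V − E + F = 23 − 53 + 32 = 2.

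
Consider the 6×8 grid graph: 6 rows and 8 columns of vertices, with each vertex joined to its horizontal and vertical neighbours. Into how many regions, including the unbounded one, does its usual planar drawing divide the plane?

36

The grid has V = 6·8 = 48 vertices and E = 6·7 + 8·5 = 82 edges.
F = 2 − V + E = 2 − 48 + 82 = 36.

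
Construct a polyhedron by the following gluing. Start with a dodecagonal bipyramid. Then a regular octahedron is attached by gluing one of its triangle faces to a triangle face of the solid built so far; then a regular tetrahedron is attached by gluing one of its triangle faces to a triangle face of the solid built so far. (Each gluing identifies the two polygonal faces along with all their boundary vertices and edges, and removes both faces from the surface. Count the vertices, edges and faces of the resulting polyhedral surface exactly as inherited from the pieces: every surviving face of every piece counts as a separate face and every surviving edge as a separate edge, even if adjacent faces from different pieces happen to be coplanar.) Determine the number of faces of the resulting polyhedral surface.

32

A dodecagonal bipyramid: V=14, E=36, F=24.
Attach a regular octahedron (V=6, E=12, F=8) along a 3-gon: merge 3 vertices and 3 edges, delete both glued faces → V=17, E=45, F=30.
Attach a regular tetrahedron (V=4, E=6, F=4) along a 3-gon: merge 3 vertices and 3 edges, delete both glued faces → V=18, E=48, F=32.
Check: V − E + F = 18 − 48 + 32 = 2.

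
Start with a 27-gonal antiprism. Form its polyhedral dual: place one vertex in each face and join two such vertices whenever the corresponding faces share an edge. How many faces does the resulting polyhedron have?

The base solid has V = 54, E = 108, F = 56.
The dual swaps V and F and preserves E: V′ = F = 56, E′ = E = 108, F′ = V = 54.

54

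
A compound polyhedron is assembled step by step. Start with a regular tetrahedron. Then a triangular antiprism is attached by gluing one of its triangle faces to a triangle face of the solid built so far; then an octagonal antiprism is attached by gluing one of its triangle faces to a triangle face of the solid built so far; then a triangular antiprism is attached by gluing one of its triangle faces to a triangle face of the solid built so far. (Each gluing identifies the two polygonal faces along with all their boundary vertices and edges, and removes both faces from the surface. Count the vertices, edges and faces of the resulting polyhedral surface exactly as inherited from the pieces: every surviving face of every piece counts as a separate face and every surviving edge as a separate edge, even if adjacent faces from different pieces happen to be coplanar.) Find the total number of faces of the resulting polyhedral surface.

32

A regular tetrahedron: V=4, E=6, F=4.
Attach a triangular antiprism (V=6, E=12, F=8) along a 3-gon: merge 3 vertices and 3 edges, delete both glued faces → V=7, E=15, F=10.
Attach an octagonal antiprism (V=16, E=32, F=18) along a 3-gon: merge 3 vertices and 3 edges, delete both glued faces → V=20, E=44, F=26.
Attach a triangular antiprism (V=6, E=12, F=8) along a 3-gon: merge 3 vertices and 3 edges, delete both glued faces → V=23, E=53, F=32.
Check: V − E + F = 23 − 53 + 32 = 2.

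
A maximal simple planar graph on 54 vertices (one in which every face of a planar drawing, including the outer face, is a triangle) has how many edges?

In a plane triangulation 3F = 2E and V − E + F = 2, so E = 3V − 6 = 3·54 − 6 = 156.

156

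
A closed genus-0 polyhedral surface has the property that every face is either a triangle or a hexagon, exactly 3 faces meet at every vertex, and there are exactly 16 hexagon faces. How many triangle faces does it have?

Let x be the number of triangles; then F = 16 + x.
Edge–face incidences: 2E = 6·16 + 3·x = 96 + 3x.
Every vertex has degree 3, so 3V = 2E.
Euler: V − E + F = 2 ⇒ (2E)/3 − E + (16 + x) = 2.
Multiply by 6: 2·(2E) − 3·(2E) + 6·(16 + x) = 12, i.e. 96 + 6x − (96 + 3x) = 12.
Collecting terms: 3x = 12, so x = 4.
Then 2E = 96 + 3·4 = 108, so E = 54, V = 2E/3 = 36, F = 16 + 4 = 20.

4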